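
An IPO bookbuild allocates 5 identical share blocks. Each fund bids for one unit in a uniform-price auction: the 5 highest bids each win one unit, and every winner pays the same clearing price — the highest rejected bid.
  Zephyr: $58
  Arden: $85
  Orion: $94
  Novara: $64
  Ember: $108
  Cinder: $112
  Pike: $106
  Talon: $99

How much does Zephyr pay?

Bids ranked high→low: 112 (Cinder), 108 (Ember), 106 (Pike), 99 (Talon), 94 (Orion), 85 (Arden), 64 (Novara), …
Winners (5 units): Cinder, Ember, Pike, Talon, Orion.
Clearing price = highest rejected bid = $85.
Zephyr does not win → pays $0.

Zephyr pays $0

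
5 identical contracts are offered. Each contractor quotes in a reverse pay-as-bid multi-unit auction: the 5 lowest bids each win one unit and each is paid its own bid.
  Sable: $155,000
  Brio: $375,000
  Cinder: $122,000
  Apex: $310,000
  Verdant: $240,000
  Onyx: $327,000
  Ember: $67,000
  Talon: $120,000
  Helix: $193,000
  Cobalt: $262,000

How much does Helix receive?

Helix is paid $193,000

Bids ranked low→high: 67,000 (Ember), 120,000 (Talon), 122,000 (Cinder), 155,000 (Sable), 193,000 (Helix), 240,000 (Verdant), 262,000 (Cobalt), …
Lowest 5: Ember, Talon, Cinder, Sable, Helix.
Helix wins → own bid $193,000.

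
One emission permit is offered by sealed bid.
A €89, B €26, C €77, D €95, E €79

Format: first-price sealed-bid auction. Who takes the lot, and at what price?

Bids in order: 95 (D) > 89 (A) > 79 (E) > 77 (C) > 26 (B)
D has the highest bid and pays exactly that: €95.

D pays €95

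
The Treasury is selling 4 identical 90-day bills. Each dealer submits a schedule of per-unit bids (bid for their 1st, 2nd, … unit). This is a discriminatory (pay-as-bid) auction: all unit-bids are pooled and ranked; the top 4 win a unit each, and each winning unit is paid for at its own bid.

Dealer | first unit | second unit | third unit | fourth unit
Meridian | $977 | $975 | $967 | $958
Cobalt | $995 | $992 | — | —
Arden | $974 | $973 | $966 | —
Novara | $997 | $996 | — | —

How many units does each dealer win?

Pooled unit-bids ranked (top 4): 997 (Novara-1), 996 (Novara-2), 995 (Cobalt-1), 992 (Cobalt-2)
Next rejected bid: $977 (not a price — pay-as-bid).
Allocation: Cobalt 2, Novara 2.

Cobalt 2, Novara 2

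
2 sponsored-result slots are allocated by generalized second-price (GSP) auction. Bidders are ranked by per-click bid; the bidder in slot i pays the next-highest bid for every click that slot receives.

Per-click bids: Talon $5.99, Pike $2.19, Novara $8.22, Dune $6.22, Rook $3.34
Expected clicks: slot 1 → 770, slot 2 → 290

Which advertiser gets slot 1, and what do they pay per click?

Novara; $6.22 per click

Ranked by bid: $8.22 (Novara) > $6.22 (Dune) > $5.99 (Talon) > …
Slot 1 goes to the first-ranked bidder, Novara, who pays the next bid down: $6.22/click.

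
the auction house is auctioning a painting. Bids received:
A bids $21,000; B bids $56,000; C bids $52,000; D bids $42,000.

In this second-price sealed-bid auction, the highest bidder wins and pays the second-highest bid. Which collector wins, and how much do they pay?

B pays $52,000

Bids in order: 56,000 (B) > 52,000 (C) > 42,000 (D) > 21,000 (A)
B is highest; pays the second-highest bid, $52,000.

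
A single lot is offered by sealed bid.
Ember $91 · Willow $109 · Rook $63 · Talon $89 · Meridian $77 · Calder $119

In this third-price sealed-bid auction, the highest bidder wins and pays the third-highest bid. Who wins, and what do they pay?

Bids ranked: 119 (Calder) > 109 (Willow) > 91 (Ember) > 89 (Talon) > 77 (Meridian) > 63 (Rook)
Calder wins; payment is bid #3 in the ranking = $91.

Calder pays $91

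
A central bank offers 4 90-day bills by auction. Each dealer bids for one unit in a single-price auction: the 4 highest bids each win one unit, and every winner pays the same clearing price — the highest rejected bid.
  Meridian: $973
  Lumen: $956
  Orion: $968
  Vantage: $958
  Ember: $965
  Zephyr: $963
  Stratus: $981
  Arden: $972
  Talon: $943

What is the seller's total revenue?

Total revenue: $3,860

Sorting: 981 (Stratus), 973 (Meridian), 972 (Arden), 968 (Orion), 965 (Ember), 963 (Zephyr), …
Winners (4 units): Stratus, Meridian, Arden, Orion.
Highest unsuccessful bid: $965 → clearing price.
Total revenue = 4 × $965 = $3,860.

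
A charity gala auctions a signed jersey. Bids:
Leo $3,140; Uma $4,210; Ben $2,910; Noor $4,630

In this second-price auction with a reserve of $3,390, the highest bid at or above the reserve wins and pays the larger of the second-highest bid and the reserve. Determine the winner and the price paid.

Noor pays $4,210

Bids in order: 4,630 (Noor) > 4,210 (Uma) > 3,140 (Leo) > 2,910 (Ben)
Highest eligible bid: Noor at $4,630.
max(second-highest $4,210, reserve $3,390) = $4,210; the reserve does not bind.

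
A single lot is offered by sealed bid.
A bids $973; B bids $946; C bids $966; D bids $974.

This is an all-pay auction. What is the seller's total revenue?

Total revenue: $3,859

Bids in order: 974 (D) > 973 (A) > 966 (C) > 946 (B)
D wins with the top bid; all bids are sunk regardless.
Every bidder forfeits their bid regardless of winning.
Revenue = 973 + 946 + 966 + 974 = $3,859.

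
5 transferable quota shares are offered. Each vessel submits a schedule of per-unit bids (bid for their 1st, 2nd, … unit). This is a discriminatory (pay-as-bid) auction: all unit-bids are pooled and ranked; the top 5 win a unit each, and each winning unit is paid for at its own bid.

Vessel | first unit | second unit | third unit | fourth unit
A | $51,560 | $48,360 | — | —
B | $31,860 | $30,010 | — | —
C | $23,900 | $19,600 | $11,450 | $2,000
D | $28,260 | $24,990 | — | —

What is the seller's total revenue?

Total revenue: $190,050

Pooled unit-bids ranked (top 5): 51,560 (A-1), 48,360 (A-2), 31,860 (B-1), 30,010 (B-2), 28,260 (D-1)
Next rejected bid: $24,990 (not a price — pay-as-bid).
Each winning unit pays its own bid.
Revenue = 51,560 + 48,360 + 31,860 + 30,010 + 28,260 = $190,050.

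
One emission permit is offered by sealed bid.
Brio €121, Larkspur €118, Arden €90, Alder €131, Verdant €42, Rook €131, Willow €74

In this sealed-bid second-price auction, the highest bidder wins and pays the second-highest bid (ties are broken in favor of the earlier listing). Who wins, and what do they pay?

Alder pays €131

Sealed-bid second-price auction: the highest bidder wins and pays the second-highest bid.
Bids in order: 131 (Alder) > 131 (Rook) > 121 (Brio) > 118 (Larkspur) > 90 (Arden) > 74 (Willow) > …
Alder and Rook tie at €131; tie-break gives it to Alder.
Alder wins with the highest bid; price is set by the runner-up at €131.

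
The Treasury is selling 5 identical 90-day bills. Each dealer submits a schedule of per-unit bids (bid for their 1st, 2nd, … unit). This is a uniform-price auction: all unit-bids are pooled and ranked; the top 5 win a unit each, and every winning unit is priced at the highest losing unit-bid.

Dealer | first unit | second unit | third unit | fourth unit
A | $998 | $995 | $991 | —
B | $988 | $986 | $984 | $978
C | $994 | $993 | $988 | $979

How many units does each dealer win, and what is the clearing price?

All unit-bids, highest first — top 5: 998 (A-1), 995 (A-2), 994 (C-1), 993 (C-2), 991 (A-3)
The (k+1)-th unit-bid is $988.
Allocation: A 3, C 2.

A 3, C 2; clearing price $988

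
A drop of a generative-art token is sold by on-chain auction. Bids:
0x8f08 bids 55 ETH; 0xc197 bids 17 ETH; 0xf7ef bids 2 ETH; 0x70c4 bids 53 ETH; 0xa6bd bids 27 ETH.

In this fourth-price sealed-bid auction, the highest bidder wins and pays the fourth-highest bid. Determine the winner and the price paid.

0x8f08 pays 17 ETH

Fourth-price sealed-bid auction: the highest bidder wins and pays the fourth-highest bid.
Bids ranked: 55 (0x8f08) > 53 (0x70c4) > 27 (0xa6bd) > 17 (0xc197) > 2 (0xf7ef)
0x8f08 is highest; pays the fourth-highest bid, 17 ETH.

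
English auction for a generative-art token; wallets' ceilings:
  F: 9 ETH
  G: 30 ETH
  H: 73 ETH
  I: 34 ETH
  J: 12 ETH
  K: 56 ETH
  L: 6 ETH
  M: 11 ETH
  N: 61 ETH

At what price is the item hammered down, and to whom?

H wins at 61 ETH

Limits in order: 73 (H) > 61 (N) > 56 (K) > 34 (I) > 30 (G) > 12 (J) > …
Once the price passes 61 ETH, only H is left; the hammer falls at N's limit of 61 ETH.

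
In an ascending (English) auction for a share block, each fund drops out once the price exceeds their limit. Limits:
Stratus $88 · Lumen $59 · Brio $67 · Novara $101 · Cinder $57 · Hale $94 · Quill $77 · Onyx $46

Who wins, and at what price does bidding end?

Novara wins at $94

Sorting limits: 101 (Novara) > 94 (Hale) > 88 (Stratus) > 77 (Quill) > 67 (Brio) > 59 (Lumen) > …
Once the price passes $94, only Novara is left; the hammer falls at Hale's limit of $94.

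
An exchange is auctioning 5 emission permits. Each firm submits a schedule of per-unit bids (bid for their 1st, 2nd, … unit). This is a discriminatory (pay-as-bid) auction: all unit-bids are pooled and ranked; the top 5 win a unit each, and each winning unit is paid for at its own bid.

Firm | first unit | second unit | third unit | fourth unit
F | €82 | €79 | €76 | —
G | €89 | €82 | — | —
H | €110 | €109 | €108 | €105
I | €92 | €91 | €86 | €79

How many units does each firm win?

Merging the schedules and taking the best 5: 110 (H-1), 109 (H-2), 108 (H-3), 105 (H-4), 92 (I-1)
Next rejected bid: €91 (not a price — pay-as-bid).
Allocation: H 4, I 1.

H 4, I 1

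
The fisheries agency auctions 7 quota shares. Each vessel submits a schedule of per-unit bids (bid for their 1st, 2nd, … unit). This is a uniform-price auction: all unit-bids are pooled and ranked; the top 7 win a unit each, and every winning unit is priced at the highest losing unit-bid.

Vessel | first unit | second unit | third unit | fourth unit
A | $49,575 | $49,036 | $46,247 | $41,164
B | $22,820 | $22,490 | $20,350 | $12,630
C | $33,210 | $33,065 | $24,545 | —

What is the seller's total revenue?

Merging the schedules and taking the best 7: 49,575 (A-1), 49,036 (A-2), 46,247 (A-3), 41,164 (A-4), 33,210 (C-1), 33,065 (C-2), 24,545 (C-3)
The (k+1)-th unit-bid is $22,820.
Allocation: A 4, C 3. Every unit priced at $22,820.
Revenue = 7 × 22,820 = $159,740.

Total revenue: $159,740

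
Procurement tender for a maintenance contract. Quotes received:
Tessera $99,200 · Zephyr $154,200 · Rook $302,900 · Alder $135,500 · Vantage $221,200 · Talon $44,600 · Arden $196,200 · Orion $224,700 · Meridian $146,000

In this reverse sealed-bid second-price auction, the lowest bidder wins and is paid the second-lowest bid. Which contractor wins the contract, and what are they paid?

Bids ranked: 44,600 (Talon) < 99,200 (Tessera) < 135,500 (Alder) < 146,000 (Meridian) < 154,200 (Zephyr) < 196,200 (Arden) < …
Talon is lowest; is paid the second-lowest bid, $99,200.

Talon is paid $99,200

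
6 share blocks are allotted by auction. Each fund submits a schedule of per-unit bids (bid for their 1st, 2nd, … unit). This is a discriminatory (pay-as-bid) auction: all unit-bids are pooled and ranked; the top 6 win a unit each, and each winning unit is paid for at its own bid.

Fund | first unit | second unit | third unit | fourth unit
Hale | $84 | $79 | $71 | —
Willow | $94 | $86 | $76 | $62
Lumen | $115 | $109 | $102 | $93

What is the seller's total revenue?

Total revenue: $599

All unit-bids, highest first — top 6: 115 (Lumen-1), 109 (Lumen-2), 102 (Lumen-3), 94 (Willow-1), 93 (Lumen-4), 86 (Willow-2)
Next rejected bid: $84 (not a price — pay-as-bid).
Each winning unit pays its own bid.
Revenue = 115 + 109 + 102 + 94 + 93 + 86 = $599.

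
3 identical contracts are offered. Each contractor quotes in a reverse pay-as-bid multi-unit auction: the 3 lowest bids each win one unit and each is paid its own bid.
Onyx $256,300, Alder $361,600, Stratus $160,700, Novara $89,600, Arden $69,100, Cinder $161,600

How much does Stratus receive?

Stratus is paid $160,700

Bids ranked low→high: 69,100 (Arden), 89,600 (Novara), 160,700 (Stratus), 161,600 (Cinder), 256,300 (Onyx), …
Lowest 3: Arden, Novara, Stratus.
Stratus wins → own bid $160,700.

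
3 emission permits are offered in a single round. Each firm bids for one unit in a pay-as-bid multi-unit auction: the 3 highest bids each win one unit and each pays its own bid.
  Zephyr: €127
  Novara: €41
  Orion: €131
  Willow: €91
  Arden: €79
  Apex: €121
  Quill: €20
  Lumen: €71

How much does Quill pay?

Quill pays €0

Ordering the bids: 131 (Orion), 127 (Zephyr), 121 (Apex), 91 (Willow), 79 (Arden), …
The 3 highest are Orion, Zephyr, Apex.
Quill does not win → €0.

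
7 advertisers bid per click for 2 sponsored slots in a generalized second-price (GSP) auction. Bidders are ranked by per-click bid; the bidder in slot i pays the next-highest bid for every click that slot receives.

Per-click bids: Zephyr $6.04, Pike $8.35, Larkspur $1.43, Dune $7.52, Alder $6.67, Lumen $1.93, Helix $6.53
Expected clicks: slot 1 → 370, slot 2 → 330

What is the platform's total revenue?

Total revenue: $4983.50

Sorting advertisers: $8.35 (Pike) > $7.52 (Dune) > $6.67 (Alder) > …
Slot 1: Pike pays $7.52 × 370 = $2782.40
Slot 2: Dune pays $6.67 × 330 = $2201.10
Total = $4983.50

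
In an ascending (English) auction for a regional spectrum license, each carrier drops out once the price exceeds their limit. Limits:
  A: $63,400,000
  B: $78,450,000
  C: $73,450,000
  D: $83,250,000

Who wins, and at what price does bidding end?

D wins at $78,450,000

Limits ranked: 83,250,000 (D) > 78,450,000 (B) > 73,450,000 (C) > 63,400,000 (A)
Bidding ends when B exits at $78,450,000; D takes it.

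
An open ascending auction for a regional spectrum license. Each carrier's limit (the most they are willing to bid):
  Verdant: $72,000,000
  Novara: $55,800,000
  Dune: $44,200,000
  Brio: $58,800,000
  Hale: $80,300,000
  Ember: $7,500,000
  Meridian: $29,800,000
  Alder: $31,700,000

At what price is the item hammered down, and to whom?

Hale wins at $72,000,000

Open ascending-bid auction: the price rises until one bidder remains; the winner pays the price at which the last rival dropped out.
Limits ranked: 80,300,000 (Hale) > 72,000,000 (Verdant) > 58,800,000 (Brio) > 55,800,000 (Novara) > 44,200,000 (Dune) > 31,700,000 (Alder) > …
Once the price passes $72,000,000, only Hale is left; the hammer falls at Verdant's limit of $72,000,000.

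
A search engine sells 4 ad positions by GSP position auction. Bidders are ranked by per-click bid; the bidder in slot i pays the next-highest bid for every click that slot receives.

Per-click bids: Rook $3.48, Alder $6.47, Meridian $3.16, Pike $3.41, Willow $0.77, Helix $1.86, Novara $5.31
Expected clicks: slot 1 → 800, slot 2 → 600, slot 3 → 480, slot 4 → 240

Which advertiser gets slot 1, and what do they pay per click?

Sorting advertisers: $6.47 (Alder) > $5.31 (Novara) > $3.48 (Rook) > $3.41 (Pike) > $3.16 (Meridian) > …
Slot 1 goes to the first-ranked bidder, Alder, who pays the next bid down: $5.31/click.

Alder; $5.31 per click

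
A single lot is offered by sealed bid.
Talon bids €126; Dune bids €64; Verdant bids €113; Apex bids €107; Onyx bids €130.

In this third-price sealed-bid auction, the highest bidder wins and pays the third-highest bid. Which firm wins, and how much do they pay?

Bids ranked: 130 (Onyx) > 126 (Talon) > 113 (Verdant) > 107 (Apex) > 64 (Dune)
Onyx is highest; pays the third-highest bid, €113.

Onyx pays €113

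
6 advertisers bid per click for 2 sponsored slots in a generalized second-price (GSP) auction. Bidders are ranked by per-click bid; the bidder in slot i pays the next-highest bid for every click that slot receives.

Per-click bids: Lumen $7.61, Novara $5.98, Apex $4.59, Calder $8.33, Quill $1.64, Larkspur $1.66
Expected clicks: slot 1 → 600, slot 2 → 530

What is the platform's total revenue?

Ranked by bid: $8.33 (Calder) > $7.61 (Lumen) > $5.98 (Novara) > …
Slot 1: Calder pays $7.61 × 600 = $4566.00
Slot 2: Lumen pays $5.98 × 530 = $3169.40
Total = $7735.40

Total revenue: $7735.40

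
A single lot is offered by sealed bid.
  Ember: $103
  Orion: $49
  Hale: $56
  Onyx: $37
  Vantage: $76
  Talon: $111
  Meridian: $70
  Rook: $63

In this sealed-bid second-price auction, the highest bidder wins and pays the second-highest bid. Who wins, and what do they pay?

Talon pays $103

Bids in order: 111 (Talon) > 103 (Ember) > 76 (Vantage) > 70 (Meridian) > 63 (Rook) > 56 (Hale) > …
Talon is highest; pays the second-highest bid, $103.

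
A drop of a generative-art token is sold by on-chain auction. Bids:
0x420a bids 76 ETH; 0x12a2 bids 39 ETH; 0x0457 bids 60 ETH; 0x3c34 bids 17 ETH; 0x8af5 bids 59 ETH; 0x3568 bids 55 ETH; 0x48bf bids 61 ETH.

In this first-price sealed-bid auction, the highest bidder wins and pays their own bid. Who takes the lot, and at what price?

0x420a pays 76 ETH

Bids ranked: 76 (0x420a) > 61 (0x48bf) > 60 (0x0457) > 59 (0x8af5) > 55 (0x3568) > 39 (0x12a2) > …
0x420a is highest → pays own bid, 76 ETH.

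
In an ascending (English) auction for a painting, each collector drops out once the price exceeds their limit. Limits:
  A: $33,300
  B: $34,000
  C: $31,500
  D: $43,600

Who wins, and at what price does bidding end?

D wins at $34,000

Sorting limits: 43,600 (D) > 34,000 (B) > 33,300 (A) > 31,500 (C)
Once the price passes $34,000, only D is left; the hammer falls at B's limit of $34,000.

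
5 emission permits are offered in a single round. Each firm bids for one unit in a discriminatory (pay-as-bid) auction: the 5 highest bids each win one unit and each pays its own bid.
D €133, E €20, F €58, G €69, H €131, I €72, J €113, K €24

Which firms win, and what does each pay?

D €133, H €131, J €113, I €72, G €69

Bids ranked high→low: 133 (D), 131 (H), 113 (J), 72 (I), 69 (G), 58 (F), 24 (K), …
Winners (5 units): D, H, J, I, G.
Each winner pays its own bid: D €133, H €131, J €113, I €72, G €69.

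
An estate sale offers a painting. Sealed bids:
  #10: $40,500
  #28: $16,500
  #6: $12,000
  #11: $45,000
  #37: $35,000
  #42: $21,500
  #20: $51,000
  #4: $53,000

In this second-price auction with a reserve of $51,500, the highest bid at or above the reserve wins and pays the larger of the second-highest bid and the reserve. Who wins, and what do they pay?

Bids in order: 53,000 (#4) > 51,000 (#20) > 45,000 (#11) > 40,500 (#10) > 35,000 (#37) > 21,500 (#42) > …
#4 has the top bid at or above the reserve ($53,000).
Second-highest bid $51,000 is below the reserve $51,500, so the reserve binds → payment $51,500.

#4 pays $51,500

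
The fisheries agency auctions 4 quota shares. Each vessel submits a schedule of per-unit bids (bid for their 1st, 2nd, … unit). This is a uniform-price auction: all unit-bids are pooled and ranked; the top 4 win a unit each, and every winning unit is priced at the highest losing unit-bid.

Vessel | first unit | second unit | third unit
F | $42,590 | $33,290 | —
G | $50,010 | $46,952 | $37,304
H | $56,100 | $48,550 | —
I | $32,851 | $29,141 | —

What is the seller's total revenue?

Total revenue: $170,360

Pooled unit-bids ranked (top 4): 56,100 (H-1), 50,010 (G-1), 48,550 (H-2), 46,952 (G-2)
The (k+1)-th unit-bid is $42,590.
Allocation: G 2, H 2. Every unit priced at $42,590.
Revenue = 4 × 42,590 = $170,360.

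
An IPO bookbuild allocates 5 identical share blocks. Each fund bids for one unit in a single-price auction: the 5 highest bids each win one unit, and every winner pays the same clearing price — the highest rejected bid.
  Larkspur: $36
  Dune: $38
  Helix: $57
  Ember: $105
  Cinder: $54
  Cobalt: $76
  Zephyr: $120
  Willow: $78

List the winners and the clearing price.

Zephyr, Ember, Willow, Cobalt, Helix; each pays $54

Bids ranked high→low: 120 (Zephyr), 105 (Ember), 78 (Willow), 76 (Cobalt), 57 (Helix), 54 (Cinder), 38 (Dune), …
Top 5: Zephyr, Ember, Willow, Cobalt, Helix.
First losing bid is Cinder's $54, which sets the uniform price.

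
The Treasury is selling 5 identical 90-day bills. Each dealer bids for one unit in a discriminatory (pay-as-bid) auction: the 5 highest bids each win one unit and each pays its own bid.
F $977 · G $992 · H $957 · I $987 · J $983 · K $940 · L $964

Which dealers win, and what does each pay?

Bids ranked high→low: 992 (G), 987 (I), 983 (J), 977 (F), 964 (L), 957 (H), 940 (K)
The 5 highest are G, I, J, F, L.
Each winner pays its own bid: G $992, I $987, J $983, F $977, L $964.

G $992, I $987, J $983, F $977, L $964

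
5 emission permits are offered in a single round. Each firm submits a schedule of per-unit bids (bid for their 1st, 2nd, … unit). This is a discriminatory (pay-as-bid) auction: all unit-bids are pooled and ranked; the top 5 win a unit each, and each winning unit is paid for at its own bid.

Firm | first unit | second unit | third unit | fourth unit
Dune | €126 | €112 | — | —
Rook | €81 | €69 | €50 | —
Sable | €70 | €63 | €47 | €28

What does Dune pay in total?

Dune pays €238

All unit-bids, highest first — top 5: 126 (Dune-1), 112 (Dune-2), 81 (Rook-1), 70 (Sable-1), 69 (Rook-2)
Next rejected bid: €63 (not a price — pay-as-bid).
Dune's winning unit-bids: 126 + 112 = €238.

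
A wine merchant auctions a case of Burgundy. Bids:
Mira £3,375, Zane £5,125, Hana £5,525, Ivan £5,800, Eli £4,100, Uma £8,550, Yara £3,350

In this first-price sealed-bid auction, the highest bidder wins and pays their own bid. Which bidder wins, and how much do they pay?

Uma pays £8,550

Sorting bids: 8,550 (Uma) > 5,800 (Ivan) > 5,525 (Hana) > 5,125 (Zane) > 4,100 (Eli) > 3,375 (Mira) > …
Uma has the highest bid and pays exactly that: £8,550.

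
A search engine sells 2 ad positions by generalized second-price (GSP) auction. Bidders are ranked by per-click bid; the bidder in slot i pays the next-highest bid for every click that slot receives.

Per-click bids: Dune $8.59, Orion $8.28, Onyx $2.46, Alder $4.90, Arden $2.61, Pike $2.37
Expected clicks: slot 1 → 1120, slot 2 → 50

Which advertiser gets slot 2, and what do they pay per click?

Sorting advertisers: $8.59 (Dune) > $8.28 (Orion) > $4.90 (Alder) > …
Slot 2 goes to the second-ranked bidder, Orion, who pays the next bid down: $4.90/click.

Orion; $4.90 per click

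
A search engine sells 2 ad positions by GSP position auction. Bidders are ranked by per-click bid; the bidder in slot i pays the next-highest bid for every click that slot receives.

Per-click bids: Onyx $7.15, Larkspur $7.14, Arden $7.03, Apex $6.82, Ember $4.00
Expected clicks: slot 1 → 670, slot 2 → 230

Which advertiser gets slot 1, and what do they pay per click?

Per-click bids in order: $7.15 (Onyx) > $7.14 (Larkspur) > $7.03 (Arden) > …
Slot 1 goes to the first-ranked bidder, Onyx, who pays the next bid down: $7.14/click.

Onyx; $7.14 per click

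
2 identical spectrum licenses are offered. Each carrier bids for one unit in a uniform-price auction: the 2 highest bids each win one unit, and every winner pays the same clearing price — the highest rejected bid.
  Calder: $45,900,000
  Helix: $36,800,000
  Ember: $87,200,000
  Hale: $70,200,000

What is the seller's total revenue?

Sorting: 87,200,000 (Ember), 70,200,000 (Hale), 45,900,000 (Calder), 36,800,000 (Helix)
The 2 highest are Ember, Hale.
Highest unsuccessful bid: $45,900,000 → clearing price.
Total revenue = 2 × $45,900,000 = $91,800,000.

Total revenue: $91,800,000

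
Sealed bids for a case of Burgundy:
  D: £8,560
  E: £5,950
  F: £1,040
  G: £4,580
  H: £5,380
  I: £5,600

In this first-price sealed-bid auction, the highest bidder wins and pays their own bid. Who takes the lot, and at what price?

Bids in order: 8,560 (D) > 5,950 (E) > 5,600 (I) > 5,380 (H) > 4,580 (G) > 1,040 (F)
D is highest → pays own bid, £8,560.

D pays £8,560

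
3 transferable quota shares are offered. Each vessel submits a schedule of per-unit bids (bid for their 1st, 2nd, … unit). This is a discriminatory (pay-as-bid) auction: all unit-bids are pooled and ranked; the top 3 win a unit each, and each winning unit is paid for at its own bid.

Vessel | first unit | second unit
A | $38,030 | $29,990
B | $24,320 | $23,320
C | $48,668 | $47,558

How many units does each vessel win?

A 1, C 2

Pooled unit-bids ranked (top 3): 48,668 (C-1), 47,558 (C-2), 38,030 (A-1)
Next rejected bid: $29,990 (not a price — pay-as-bid).
Allocation: A 1, C 2.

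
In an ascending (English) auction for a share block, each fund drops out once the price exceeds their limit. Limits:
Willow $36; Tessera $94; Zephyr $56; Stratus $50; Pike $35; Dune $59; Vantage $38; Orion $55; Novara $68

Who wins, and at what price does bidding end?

Sorting limits: 94 (Tessera) > 68 (Novara) > 59 (Dune) > 56 (Zephyr) > 55 (Orion) > 50 (Stratus) > …
Once the price passes $68, only Tessera is left; the hammer falls at Novara's limit of $68.

Tessera wins at $68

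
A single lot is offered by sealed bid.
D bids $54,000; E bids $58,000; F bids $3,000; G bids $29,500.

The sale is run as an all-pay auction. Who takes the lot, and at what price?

Sorting bids: 58,000 (E) > 54,000 (D) > 29,500 (G) > 3,000 (F)
E is highest and takes the item; every bidder forfeits their bid.

E pays $58,000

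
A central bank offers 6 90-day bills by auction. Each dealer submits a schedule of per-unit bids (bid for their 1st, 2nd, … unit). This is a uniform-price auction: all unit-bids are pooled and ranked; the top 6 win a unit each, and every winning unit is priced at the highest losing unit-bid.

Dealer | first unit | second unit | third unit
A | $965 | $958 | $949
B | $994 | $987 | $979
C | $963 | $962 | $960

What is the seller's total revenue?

Total revenue: $5,760

Merging the schedules and taking the best 6: 994 (B-1), 987 (B-2), 979 (B-3), 965 (A-1), 963 (C-1), 962 (C-2)
First bid not allocated: $960.
Allocation: A 1, B 3, C 2. Every unit priced at $960.
Revenue = 6 × 960 = $5,760.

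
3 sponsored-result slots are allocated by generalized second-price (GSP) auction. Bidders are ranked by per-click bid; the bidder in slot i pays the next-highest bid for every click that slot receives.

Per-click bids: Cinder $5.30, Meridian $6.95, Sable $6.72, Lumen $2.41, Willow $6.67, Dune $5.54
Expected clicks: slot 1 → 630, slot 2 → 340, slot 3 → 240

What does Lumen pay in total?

Ranked by bid: $6.95 (Meridian) > $6.72 (Sable) > $6.67 (Willow) > $5.54 (Dune) > …
Lumen ranks below slot 3 → no slot, pays nothing.

Lumen pays $0.00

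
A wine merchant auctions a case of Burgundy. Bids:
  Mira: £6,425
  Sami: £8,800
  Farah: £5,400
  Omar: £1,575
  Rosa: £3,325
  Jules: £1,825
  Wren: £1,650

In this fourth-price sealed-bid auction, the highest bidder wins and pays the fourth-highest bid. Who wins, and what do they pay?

Fourth-price sealed-bid auction: the highest bidder wins and pays the fourth-highest bid.
Bids in order: 8,800 (Sami) > 6,425 (Mira) > 5,400 (Farah) > 3,325 (Rosa) > 1,825 (Jules) > 1,650 (Wren) > …
Sami is highest; pays the fourth-highest bid, £3,325.

Sami pays £3,325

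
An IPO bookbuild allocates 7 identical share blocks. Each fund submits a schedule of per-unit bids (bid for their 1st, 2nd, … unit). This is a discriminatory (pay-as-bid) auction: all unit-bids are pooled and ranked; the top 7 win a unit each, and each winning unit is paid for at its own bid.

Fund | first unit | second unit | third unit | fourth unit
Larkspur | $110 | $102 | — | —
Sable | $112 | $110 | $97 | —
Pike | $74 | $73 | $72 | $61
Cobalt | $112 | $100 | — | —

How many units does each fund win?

Merging the schedules and taking the best 7: 112 (Sable-1), 112 (Cobalt-1), 110 (Larkspur-1), 110 (Sable-2), 102 (Larkspur-2), 100 (Cobalt-2), 97 (Sable-3)
Next rejected bid: $74 (not a price — pay-as-bid).
Allocation: Cobalt 2, Larkspur 2, Sable 3.

Cobalt 2, Larkspur 2, Sable 3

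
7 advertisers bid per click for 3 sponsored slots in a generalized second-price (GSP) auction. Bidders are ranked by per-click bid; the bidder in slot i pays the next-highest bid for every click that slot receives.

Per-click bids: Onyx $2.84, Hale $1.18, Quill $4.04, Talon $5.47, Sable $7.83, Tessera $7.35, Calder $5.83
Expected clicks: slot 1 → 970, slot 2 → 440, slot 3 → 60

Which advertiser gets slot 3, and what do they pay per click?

Ranked by bid: $7.83 (Sable) > $7.35 (Tessera) > $5.83 (Calder) > $5.47 (Talon) > …
Slot 3 goes to the third-ranked bidder, Calder, who pays the next bid down: $5.47/click.

Calder; $5.47 per click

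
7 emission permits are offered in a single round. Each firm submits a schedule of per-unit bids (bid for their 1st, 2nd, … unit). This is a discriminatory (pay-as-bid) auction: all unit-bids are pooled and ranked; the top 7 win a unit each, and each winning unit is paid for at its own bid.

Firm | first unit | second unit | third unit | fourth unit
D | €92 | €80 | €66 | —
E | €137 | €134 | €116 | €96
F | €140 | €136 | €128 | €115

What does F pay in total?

F pays €519

Merging the schedules and taking the best 7: 140 (F-1), 137 (E-1), 136 (F-2), 134 (E-2), 128 (F-3), 116 (E-3), 115 (F-4)
Next rejected bid: €96 (not a price — pay-as-bid).
F's winning unit-bids: 140 + 136 + 128 + 115 = €519.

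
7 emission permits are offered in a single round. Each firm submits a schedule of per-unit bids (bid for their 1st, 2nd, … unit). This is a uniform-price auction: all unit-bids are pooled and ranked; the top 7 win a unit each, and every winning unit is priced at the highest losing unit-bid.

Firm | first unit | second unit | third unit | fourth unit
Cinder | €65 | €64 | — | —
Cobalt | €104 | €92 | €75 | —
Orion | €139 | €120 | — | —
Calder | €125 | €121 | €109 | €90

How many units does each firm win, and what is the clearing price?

All unit-bids, highest first — top 7: 139 (Orion-1), 125 (Calder-1), 121 (Calder-2), 120 (Orion-2), 109 (Calder-3), 104 (Cobalt-1), 92 (Cobalt-2)
Highest rejected unit-bid = €90.
Allocation: Calder 3, Cobalt 2, Orion 2.

Calder 3, Cobalt 2, Orion 2; clearing price €90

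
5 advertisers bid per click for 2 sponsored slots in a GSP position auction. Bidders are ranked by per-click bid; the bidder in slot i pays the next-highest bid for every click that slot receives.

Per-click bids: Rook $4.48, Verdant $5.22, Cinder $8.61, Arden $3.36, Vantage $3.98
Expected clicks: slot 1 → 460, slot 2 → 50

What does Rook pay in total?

Sorting advertisers: $8.61 (Cinder) > $5.22 (Verdant) > $4.48 (Rook) > …
Rook ranks below slot 2 → no slot, pays nothing.

Rook pays $0.00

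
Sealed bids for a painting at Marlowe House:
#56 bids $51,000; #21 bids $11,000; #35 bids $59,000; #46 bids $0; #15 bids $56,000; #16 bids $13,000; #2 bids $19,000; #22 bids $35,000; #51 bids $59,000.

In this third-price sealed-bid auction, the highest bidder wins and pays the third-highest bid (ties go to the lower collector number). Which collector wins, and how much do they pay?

#35 pays $56,000

Third-price sealed-bid auction: the highest bidder wins and pays the third-highest bid.
Sorting bids: 59,000 (#35) > 59,000 (#51) > 56,000 (#15) > 51,000 (#56) > 35,000 (#22) > 19,000 (#2) > …
#35 and #51 tie at $59,000; tie-break gives it to #35.
#35 wins; payment is bid #3 in the ranking = $56,000.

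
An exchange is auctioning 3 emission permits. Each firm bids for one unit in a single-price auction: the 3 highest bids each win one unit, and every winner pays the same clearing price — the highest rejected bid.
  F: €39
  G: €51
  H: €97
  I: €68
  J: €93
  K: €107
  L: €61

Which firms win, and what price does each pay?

K, H, J; each pays €68

Bids ranked high→low: 107 (K), 97 (H), 93 (J), 68 (I), 61 (L), …
Top 3: K, H, J.
Clearing price = highest rejected bid = €68.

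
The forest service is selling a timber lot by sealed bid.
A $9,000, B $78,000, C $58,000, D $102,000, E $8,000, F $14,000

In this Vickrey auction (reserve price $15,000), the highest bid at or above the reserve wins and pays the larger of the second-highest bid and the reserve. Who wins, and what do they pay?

Vickrey auction (reserve price $15,000): the highest bid at or above the reserve wins and pays the larger of the second-highest bid and the reserve.
Bids ranked: 102,000 (D) > 78,000 (B) > 58,000 (C) > 14,000 (F) > 9,000 (A) > 8,000 (E)
Highest eligible bid: D at $102,000.
max(second-highest $78,000, reserve $15,000) = $78,000; the reserve does not bind.

D pays $78,000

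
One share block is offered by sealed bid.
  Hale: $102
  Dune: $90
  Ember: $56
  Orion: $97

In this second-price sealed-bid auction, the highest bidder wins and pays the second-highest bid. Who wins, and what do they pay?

Bids ranked: 102 (Hale) > 97 (Orion) > 90 (Dune) > 56 (Ember)
Second-price: Hale pays Orion's bid of $97.

Hale pays $97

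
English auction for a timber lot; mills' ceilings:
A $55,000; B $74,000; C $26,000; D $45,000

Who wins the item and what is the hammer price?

Rule: the price rises until one bidder remains; the winner pays the price at which the last rival dropped out.
Limits ranked: 74,000 (B) > 55,000 (A) > 45,000 (D) > 26,000 (C)
Bidding ends when A exits at $55,000; B takes it.

B wins at $55,000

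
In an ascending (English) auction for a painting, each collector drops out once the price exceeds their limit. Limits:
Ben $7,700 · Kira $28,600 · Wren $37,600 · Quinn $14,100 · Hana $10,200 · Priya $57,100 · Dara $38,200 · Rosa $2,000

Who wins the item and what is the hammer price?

Priya wins at $38,200

Rule: the price rises until one bidder remains; the winner pays the price at which the last rival dropped out.
Limits ranked: 57,100 (Priya) > 38,200 (Dara) > 37,600 (Wren) > 28,600 (Kira) > 14,100 (Quinn) > 10,200 (Hana) > …
Once the price passes $38,200, only Priya is left; the hammer falls at Dara's limit of $38,200.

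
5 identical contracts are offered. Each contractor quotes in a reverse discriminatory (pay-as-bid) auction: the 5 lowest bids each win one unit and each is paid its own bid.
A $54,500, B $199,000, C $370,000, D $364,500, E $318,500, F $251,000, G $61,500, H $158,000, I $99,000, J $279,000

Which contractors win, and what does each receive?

Bids ranked low→high: 54,500 (A), 61,500 (G), 99,000 (I), 158,000 (H), 199,000 (B), 251,000 (F), 279,000 (J), …
Winners (5 units): A, G, I, H, B.
Each winner is paid its own bid: A $54,500, G $61,500, I $99,000, H $158,000, B $199,000.

A $54,500, G $61,500, I $99,000, H $158,000, B $199,000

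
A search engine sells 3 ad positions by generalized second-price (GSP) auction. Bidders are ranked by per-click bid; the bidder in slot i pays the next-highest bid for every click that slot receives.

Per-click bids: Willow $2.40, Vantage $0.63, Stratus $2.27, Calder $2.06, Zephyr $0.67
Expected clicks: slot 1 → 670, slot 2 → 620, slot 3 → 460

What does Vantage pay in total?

Vantage pays $0.00

Per-click bids in order: $2.40 (Willow) > $2.27 (Stratus) > $2.06 (Calder) > $0.67 (Zephyr) > …
Vantage ranks below slot 3 → no slot, pays nothing.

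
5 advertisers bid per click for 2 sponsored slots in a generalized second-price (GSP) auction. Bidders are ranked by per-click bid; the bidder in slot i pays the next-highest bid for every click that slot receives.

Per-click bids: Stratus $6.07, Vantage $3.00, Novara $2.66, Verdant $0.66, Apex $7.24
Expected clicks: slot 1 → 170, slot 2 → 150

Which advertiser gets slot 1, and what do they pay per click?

Per-click bids in order: $7.24 (Apex) > $6.07 (Stratus) > $3.00 (Vantage) > …
Slot 1 goes to the first-ranked bidder, Apex, who pays the next bid down: $6.07/click.

Apex; $6.07 per click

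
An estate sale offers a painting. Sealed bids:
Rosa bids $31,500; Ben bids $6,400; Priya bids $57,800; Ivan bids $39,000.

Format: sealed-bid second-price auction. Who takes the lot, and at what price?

Priya pays $39,000

Bids in order: 57,800 (Priya) > 39,000 (Ivan) > 31,500 (Rosa) > 6,400 (Ben)
Priya wins with the highest bid; price is set by the runner-up at $39,000.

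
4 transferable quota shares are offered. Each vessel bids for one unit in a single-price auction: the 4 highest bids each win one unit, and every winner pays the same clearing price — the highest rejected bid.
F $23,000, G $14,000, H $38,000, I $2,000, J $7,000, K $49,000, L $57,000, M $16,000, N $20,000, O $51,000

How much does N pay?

Sorting: 57,000 (L), 51,000 (O), 49,000 (K), 38,000 (H), 23,000 (F), 20,000 (N), …
Top 4: L, O, K, H.
Highest unsuccessful bid: $23,000 → clearing price.
N does not win → pays $0.

N pays $0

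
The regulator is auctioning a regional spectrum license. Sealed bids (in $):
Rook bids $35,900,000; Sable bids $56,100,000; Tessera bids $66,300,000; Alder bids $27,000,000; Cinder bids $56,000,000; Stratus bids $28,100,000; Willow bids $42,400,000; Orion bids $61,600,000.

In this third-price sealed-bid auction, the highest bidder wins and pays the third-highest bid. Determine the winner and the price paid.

Bids in order: 66,300,000 (Tessera) > 61,600,000 (Orion) > 56,100,000 (Sable) > 56,000,000 (Cinder) > 42,400,000 (Willow) > 35,900,000 (Rook) > …
Tessera wins; payment is bid #3 in the ranking = $56,100,000.

Tessera pays $56,100,000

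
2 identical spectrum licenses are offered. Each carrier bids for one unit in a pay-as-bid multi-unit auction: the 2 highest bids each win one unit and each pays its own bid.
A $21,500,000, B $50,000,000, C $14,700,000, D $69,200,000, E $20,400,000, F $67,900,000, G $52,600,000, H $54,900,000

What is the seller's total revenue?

Ordering the bids: 69,200,000 (D), 67,900,000 (F), 54,900,000 (H), 52,600,000 (G), …
Winners (2 units): D, F.
Total revenue = 69,200,000 + 67,900,000 = $137,100,000.

Total revenue: $137,100,000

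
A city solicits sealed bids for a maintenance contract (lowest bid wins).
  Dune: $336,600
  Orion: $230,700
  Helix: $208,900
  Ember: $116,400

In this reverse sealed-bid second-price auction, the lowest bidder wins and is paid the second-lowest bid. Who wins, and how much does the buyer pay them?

Ember is paid $208,900

Sorting bids: 116,400 (Ember) < 208,900 (Helix) < 230,700 (Orion) < 336,600 (Dune)
Ember wins with the lowest bid; price is set by the runner-up at $208,900.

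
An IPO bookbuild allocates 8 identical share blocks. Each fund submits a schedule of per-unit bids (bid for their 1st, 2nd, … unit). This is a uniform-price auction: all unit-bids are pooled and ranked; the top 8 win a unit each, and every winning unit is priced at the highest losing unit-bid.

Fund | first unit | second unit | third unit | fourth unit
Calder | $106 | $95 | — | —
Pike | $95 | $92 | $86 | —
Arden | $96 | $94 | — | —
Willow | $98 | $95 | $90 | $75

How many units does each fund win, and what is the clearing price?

All unit-bids, highest first — top 8: 106 (Calder-1), 98 (Willow-1), 96 (Arden-1), 95 (Calder-2), 95 (Pike-1), 95 (Willow-2), 94 (Arden-2), 92 (Pike-2)
The (k+1)-th unit-bid is $90.
Allocation: Arden 2, Calder 2, Pike 2, Willow 2.

Arden 2, Calder 2, Pike 2, Willow 2; clearing price $90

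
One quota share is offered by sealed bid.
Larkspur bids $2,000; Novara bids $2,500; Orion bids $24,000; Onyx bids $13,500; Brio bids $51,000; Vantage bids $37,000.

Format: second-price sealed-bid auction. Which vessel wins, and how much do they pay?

Brio pays $37,000

Second-price sealed-bid auction: the highest bidder wins and pays the second-highest bid.
Bids in order: 51,000 (Brio) > 37,000 (Vantage) > 24,000 (Orion) > 13,500 (Onyx) > 2,500 (Novara) > 2,000 (Larkspur)
Brio wins with the highest bid; price is set by the runner-up at $37,000.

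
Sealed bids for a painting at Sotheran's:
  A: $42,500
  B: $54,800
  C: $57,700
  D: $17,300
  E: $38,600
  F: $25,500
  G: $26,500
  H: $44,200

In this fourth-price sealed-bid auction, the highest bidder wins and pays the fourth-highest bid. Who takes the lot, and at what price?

Fourth-price sealed-bid auction: the highest bidder wins and pays the fourth-highest bid.
Sorting bids: 57,700 (C) > 54,800 (B) > 44,200 (H) > 42,500 (A) > 38,600 (E) > 26,500 (G) > …
C is highest; pays the fourth-highest bid, $42,500.

C pays $42,500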